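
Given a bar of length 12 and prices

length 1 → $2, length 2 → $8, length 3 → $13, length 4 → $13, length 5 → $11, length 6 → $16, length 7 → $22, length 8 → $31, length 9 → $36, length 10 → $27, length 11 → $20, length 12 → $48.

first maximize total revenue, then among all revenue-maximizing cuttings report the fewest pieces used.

Build r[k] bottom-up: r[k] = max over allowed piece i of (p[i] + r[k−i]).
r[1] = 2
r[2] = max(2+2, 8+0) = 8
r[3] = max(2+8, 8+2, 13+0) = 13
r[4] = max(2+13, 8+8, 13+2, 13+0) = 16
r[5] = max(2+16, 8+13, 13+8, 13+2, 11+0) = 21
r[6] = max(2+21, 8+16, 13+13, 13+8, 11+2, 16+0) = 26
r[7] = max(2+26, 8+21, 13+16, …, 16+2, 22+0) = 29
r[8] = max(2+29, 8+26, 13+21, …, 22+2, 31+0) = 34
r[9] = max(2+34, 8+29, 13+26, …, 31+2, 36+0) = 39
r[10] = max(2+39, 8+34, 13+29, …, 36+2, 27+0) = 42
r[11] = max(2+42, 8+39, 13+34, …, 27+2, 20+0) = 47
r[12] = max(2+47, 8+42, 13+39, …, 20+2, 48+0) = 52
Maximum revenue is $52.
Now minimize piece count subject to staying optimal: for each k, pieces[k] = 1 + min over i with p[i]+r[k−i]=r[k] of pieces[k−i].
pieces[9] = 3
pieces[10] = 4
pieces[11] = 4
pieces[12] = 4

4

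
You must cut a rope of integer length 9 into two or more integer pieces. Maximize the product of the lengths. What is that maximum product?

Fill prod[k] for k=2..9: at each k try every first piece i and multiply by the better of (k−i) uncut or prod[k−i].
prod[2] = 1×max(1,0) = 1×1 = 1
prod[3] = max(1×2, 2×1) = 2
prod[4] = max(1×3, 2×2, 3×1) = 4
prod[5] = max(1×4, 2×3, 3×2, 4×1) = 6
prod[6] = max(1×6, 2×4, 3×3, 4×2, 5×1) = 9
prod[7] = max(1×9, 2×6, 3×4, 4×3, 5×2, 6×1) = 12
prod[8] = max(1×12, 2×9, 3×6, …, 6×2, 7×1) = 18
prod[9] = max(1×18, 2×12, 3×9, …, 7×2, 8×1) = 27
One optimal split: 3 + 3 + 3; product 3×3×3 = 27.

27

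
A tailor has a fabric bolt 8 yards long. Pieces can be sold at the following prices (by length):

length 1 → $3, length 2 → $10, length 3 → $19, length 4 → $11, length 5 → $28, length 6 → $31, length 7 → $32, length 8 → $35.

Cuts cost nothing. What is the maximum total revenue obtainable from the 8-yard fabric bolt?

48

Build best[k] bottom-up: best[k] = max over allowed piece i of (p[i] + best[k−i]).
best[1] = 3
best[2] = max(3+3, 10+0) = 10
best[3] = max(3+10, 10+3, 19+0) = 19
best[4] = max(3+19, 10+10, 19+3, 11+0) = 22
best[5] = max(3+22, 10+19, 19+10, 11+3, 28+0) = 29
best[6] = max(3+29, 10+22, 19+19, 11+10, 28+3, 31+0) = 38
best[7] = max(3+38, 10+29, 19+22, …, 31+3, 32+0) = 41
best[8] = max(3+41, 10+38, 19+29, …, 32+3, 35+0) = 48
One optimal cutting: 3 + 3 + 2 → $19 + $19 + $10 = $48.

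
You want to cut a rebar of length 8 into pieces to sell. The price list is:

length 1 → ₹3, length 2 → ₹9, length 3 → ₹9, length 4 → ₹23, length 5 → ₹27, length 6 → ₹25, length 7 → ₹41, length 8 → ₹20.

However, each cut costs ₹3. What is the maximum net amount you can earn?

43

Consider every possible first cut. net[k] is the best of p[i]+net[k−i] over all sellable i≤k, charging 3 whenever i<k.
net[1] = 3
net[2] = max(3+3-3, 9+0) = 9
net[3] = max(3+9-3, 9+3-3, 9+0) = 9
net[4] = max(3+9-3, 9+9-3, 9+3-3, 23+0) = 23
net[5] = max(3+23-3, 9+9-3, 9+9-3, 23+3-3, 27+0) = 27
net[6] = max(3+27-3, 9+23-3, 9+9-3, 23+9-3, 27+3-3, 25+0) = 29
net[7] = max(3+29-3, 9+27-3, 9+23-3, …, 25+3-3, 41+0) = 41
net[8] = max(3+41-3, 9+29-3, 9+27-3, …, 41+3-3, 20+0) = 43
One optimal plan: pieces 4 + 4 (1 cut) → ₹46 − ₹3 = ₹43.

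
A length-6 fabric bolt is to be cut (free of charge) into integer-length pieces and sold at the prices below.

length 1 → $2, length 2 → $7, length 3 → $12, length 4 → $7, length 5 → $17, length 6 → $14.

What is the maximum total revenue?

Build v[k] bottom-up: v[k] = max over allowed piece i of (p[i] + v[k−i]).
v[1] = 2
v[2] = max(2+2, 7+0) = 7
v[3] = max(2+7, 7+2, 12+0) = 12
v[4] = max(2+12, 7+7, 12+2, 7+0) = 14
v[5] = max(2+14, 7+12, 12+7, 7+2, 17+0) = 19
v[6] = max(2+19, 7+14, 12+12, 7+7, 17+2, 14+0) = 24
One optimal cutting: 3 + 3 → $12 + $12 = $24.

24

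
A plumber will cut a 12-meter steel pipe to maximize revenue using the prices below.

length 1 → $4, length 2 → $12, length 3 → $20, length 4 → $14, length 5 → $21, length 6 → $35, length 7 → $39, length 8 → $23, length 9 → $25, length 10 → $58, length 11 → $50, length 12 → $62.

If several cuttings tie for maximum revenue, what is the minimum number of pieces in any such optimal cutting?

4

Build r[k] bottom-up: r[k] = max over allowed piece i of (p[i] + r[k−i]).
r[1] = 4
r[2] = 12
r[3] = 20
r[4] = 24  (first piece 1, then r[3]=20)
r[5] = 32  (first piece 2, then r[3]=20)
r[6] = 40  (first piece 3, then r[3]=20)
r[7] = 44  (first piece 1, then r[6]=40)
r[8] = 52  (first piece 2, then r[6]=40)
r[9] = 60  (first piece 3, then r[6]=40)
r[10] = 64  (first piece 1, then r[9]=60)
r[11] = 72  (first piece 2, then r[9]=60)
r[12] = 80  (first piece 3, then r[9]=60)
Maximum revenue is $80.
Now minimize piece count subject to staying optimal: for each k, pieces[k] = 1 + min over i with p[i]+r[k−i]=r[k] of pieces[k−i].
pieces[9] = 3
pieces[10] = 4
pieces[11] = 4
pieces[12] = 4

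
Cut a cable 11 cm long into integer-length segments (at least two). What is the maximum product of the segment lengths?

54

Let m[k] be the best product for length k (with at least one cut). For each first piece i, the rest contributes max(k−i, m[k−i]).
m[2] = 1·max(1,0) = 1·1 = 1
m[3] = max(1·2, 2·1) = 2
m[4] = max(1·3, 2·2, 3·1) = 4
m[5] = max(1·4, 2·3, 3·2, 4·1) = 6
m[6] = max(1·6, 2·4, 3·3, 4·2, 5·1) = 9
m[7] = max(1·9, 2·6, 3·4, 4·3, 5·2, 6·1) = 12
m[8] = max(1·12, 2·9, 3·6, …, 6·2, 7·1) = 18
m[9] = max(1·18, 2·12, 3·9, …, 7·2, 8·1) = 27
m[10] = max(1·27, 2·18, 3·12, …, 8·2, 9·1) = 36
m[11] = max(1·36, 2·27, 3·18, …, 9·2, 10·1) = 54
One optimal split: 3 + 3 + 3 + 2; product 3·3·3·2 = 54.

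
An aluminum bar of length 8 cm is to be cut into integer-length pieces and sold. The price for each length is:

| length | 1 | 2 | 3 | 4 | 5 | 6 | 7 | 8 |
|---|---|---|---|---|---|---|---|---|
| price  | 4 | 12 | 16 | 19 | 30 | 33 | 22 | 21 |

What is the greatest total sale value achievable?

48

Consider every possible first cut. best[k] is the best of p[i]+best[k−i] over all sellable i≤k.
best[1] = 4
best[2] = max(4+4, 12+0) = 12
best[3] = max(4+12, 12+4, 16+0) = 16
best[4] = max(4+16, 12+12, 16+4, 19+0) = 24
best[5] = max(4+24, 12+16, 16+12, 19+4, 30+0) = 30
best[6] = max(4+30, 12+24, 16+16, 19+12, 30+4, 33+0) = 36
best[7] = max(4+36, 12+30, 16+24, …, 33+4, 22+0) = 42
best[8] = max(4+42, 12+36, 16+30, …, 22+4, 21+0) = 48
One optimal cutting: 2 + 2 + 2 + 2 → $12 + $12 + $12 + $12 = $48.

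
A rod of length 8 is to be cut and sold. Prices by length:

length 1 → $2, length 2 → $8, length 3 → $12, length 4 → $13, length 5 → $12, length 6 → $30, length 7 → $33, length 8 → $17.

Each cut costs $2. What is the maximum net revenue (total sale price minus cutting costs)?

36

Let v[k] be the best obtainable value from length k. For each k, try every first piece i and keep the best of price[i] + v[k−i] minus the 2 cut fee when i<k.
v[1] = 2
v[2] = max(2+2-2, 8+0) = 8
v[3] = max(2+8-2, 8+2-2, 12+0) = 12
v[4] = max(2+12-2, 8+8-2, 12+2-2, 13+0) = 14
v[5] = max(2+14-2, 8+12-2, 12+8-2, 13+2-2, 12+0) = 18
v[6] = max(2+18-2, 8+14-2, 12+12-2, 13+8-2, 12+2-2, 30+0) = 30
v[7] = max(2+30-2, 8+18-2, 12+14-2, …, 30+2-2, 33+0) = 33
v[8] = max(2+33-2, 8+30-2, 12+18-2, …, 33+2-2, 17+0) = 36
One optimal plan: pieces 6 + 2 (1 cut) → $38 − $2 = $36.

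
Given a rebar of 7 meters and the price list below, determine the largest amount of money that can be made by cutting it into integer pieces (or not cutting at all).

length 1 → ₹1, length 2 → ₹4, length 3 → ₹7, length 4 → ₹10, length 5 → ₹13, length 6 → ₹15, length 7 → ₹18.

18

Let r[k] be the best obtainable value from length k. For each k, try every first piece i and keep the best of price[i] + r[k−i].
r[1] = 1
r[2] = max(1+1, 4+0) = 4
r[3] = max(1+4, 4+1, 7+0) = 7
r[4] = max(1+7, 4+4, 7+1, 10+0) = 10
r[5] = max(1+10, 4+7, 7+4, 10+1, 13+0) = 13
r[6] = max(1+13, 4+10, 7+7, 10+4, 13+1, 15+0) = 15
r[7] = max(1+15, 4+13, 7+10, …, 15+1, 18+0) = 18
Best is to sell the whole 7-meter piece uncut for ₹18.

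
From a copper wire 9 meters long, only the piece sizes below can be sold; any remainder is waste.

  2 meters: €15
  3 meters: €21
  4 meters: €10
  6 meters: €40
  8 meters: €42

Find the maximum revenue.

66

Build f[k] bottom-up: f[k] = max over allowed piece i of (p[i] + f[k−i]).
f[1] = 0
f[2] = 15
f[3] = max(15+0, 21+0) = 21
f[4] = max(15+15, 21+0, 10+0) = 30
f[5] = max(15+21, 21+15, 10+0) = 36
f[6] = max(15+30, 21+21, 10+15, 40+0) = 45
f[7] = max(15+36, 21+30, 10+21, 40+0) = 51
f[8] = max(15+45, 21+36, 10+30, 40+15, 42+0) = 60
f[9] = max(15+51, 21+45, 10+36, 40+21, 42+0) = 66
One optimal cutting: 3 + 2 + 2 + 2 → €66.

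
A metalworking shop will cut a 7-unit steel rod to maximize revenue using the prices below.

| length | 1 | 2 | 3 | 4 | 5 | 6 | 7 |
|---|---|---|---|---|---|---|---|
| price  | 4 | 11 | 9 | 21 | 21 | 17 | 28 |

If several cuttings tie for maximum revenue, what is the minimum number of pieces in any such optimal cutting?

Build r[k] bottom-up: r[k] = max over allowed piece i of (p[i] + r[k−i]).
r[1] = 4
r[2] = max(4+4, 11+0) = 11
r[3] = max(4+11, 11+4, 9+0) = 15
r[4] = max(4+15, 11+11, 9+4, 21+0) = 22
r[5] = max(4+22, 11+15, 9+11, 21+4, 21+0) = 26
r[6] = max(4+26, 11+22, 9+15, 21+11, 21+4, 17+0) = 33
r[7] = max(4+33, 11+26, 9+22, …, 17+4, 28+0) = 37
Maximum revenue is $37.
Now minimize piece count subject to staying optimal: for each k, pieces[k] = 1 + min over i with p[i]+r[k−i]=r[k] of pieces[k−i].
pieces[4] = 2
pieces[5] = 3
pieces[6] = 3
pieces[7] = 4

4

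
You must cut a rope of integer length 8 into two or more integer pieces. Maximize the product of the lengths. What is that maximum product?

18

Define g[k] = max over 1≤i<k of i · max(k−i, g[k−i]); the inner max lets the remainder stay uncut if that's better.
g[2] = 1·max(1,0) = 1·1 = 1
g[3] = 1·max(2,1) = 1·2 = 2
g[4] = 2·max(2,1) = 2·2 = 4
g[5] = 2·max(3,2) = 2·3 = 6
g[6] = 3·max(3,2) = 3·3 = 9
g[7] = 2·max(5,6) = 2·6 = 12
g[8] = 2·max(6,9) = 2·9 = 18
One optimal split: 3 + 3 + 2; product 3·3·2 = 18.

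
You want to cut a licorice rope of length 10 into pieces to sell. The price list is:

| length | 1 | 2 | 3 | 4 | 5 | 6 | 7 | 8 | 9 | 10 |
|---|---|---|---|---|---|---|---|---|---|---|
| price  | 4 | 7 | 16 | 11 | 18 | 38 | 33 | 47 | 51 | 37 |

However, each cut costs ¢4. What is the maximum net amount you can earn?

51

Let net[k] be the best obtainable value from length k. For each k, try every first piece i and keep the best of price[i] + net[k−i] minus the 4 cut fee when i<k.
net[1] = 4
net[2] = 7
net[3] = 16
net[4] = 16  (first piece 1, then net[3]=16)
net[5] = 19  (first piece 2, then net[3]=16)
net[6] = 38
net[7] = 38  (first piece 1, then net[6]=38)
net[8] = 47
net[9] = 51
net[10] = 51  (first piece 1, then net[9]=51)
One optimal plan: pieces 9 + 1 (1 cut) → ¢55 − ¢4 = ¢51.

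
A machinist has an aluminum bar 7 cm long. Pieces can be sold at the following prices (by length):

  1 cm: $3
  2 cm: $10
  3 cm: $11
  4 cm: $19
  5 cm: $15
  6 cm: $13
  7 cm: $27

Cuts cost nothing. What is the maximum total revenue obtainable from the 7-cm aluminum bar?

Let R[k] be the best obtainable value from length k. For each k, try every first piece i and keep the best of price[i] + R[k−i].
R[1] = 3
R[2] = max(3+3, 10+0) = 10
R[3] = max(3+10, 10+3, 11+0) = 13
R[4] = max(3+13, 10+10, 11+3, 19+0) = 20
R[5] = max(3+20, 10+13, 11+10, 19+3, 15+0) = 23
R[6] = max(3+23, 10+20, 11+13, 19+10, 15+3, 13+0) = 30
R[7] = max(3+30, 10+23, 11+20, …, 13+3, 27+0) = 33
One optimal cutting: 2 + 2 + 2 + 1 → $10 + $10 + $10 + $3 = $33.

33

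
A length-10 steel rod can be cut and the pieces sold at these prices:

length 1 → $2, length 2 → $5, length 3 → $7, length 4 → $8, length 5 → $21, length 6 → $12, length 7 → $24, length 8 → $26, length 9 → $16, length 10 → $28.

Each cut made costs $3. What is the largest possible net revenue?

Consider every possible first cut. net[k] is the best of p[i]+net[k−i] over all sellable i≤k, charging 3 whenever i<k.
net[1] = 2
net[2] = max(2+2-3, 5+0) = 5
net[3] = max(2+5-3, 5+2-3, 7+0) = 7
net[4] = max(2+7-3, 5+5-3, 7+2-3, 8+0) = 8
net[5] = max(2+8-3, 5+7-3, 7+5-3, 8+2-3, 21+0) = 21
net[6] = max(2+21-3, 5+8-3, 7+7-3, 8+5-3, 21+2-3, 12+0) = 20
net[7] = max(2+20-3, 5+21-3, 7+8-3, …, 12+2-3, 24+0) = 24
net[8] = max(2+24-3, 5+20-3, 7+21-3, …, 24+2-3, 26+0) = 26
net[9] = max(2+26-3, 5+24-3, 7+20-3, …, 26+2-3, 16+0) = 26
net[10] = max(2+26-3, 5+26-3, 7+24-3, …, 16+2-3, 28+0) = 39
One optimal plan: pieces 5 + 5 (1 cut) → $42 − $3 = $39.

39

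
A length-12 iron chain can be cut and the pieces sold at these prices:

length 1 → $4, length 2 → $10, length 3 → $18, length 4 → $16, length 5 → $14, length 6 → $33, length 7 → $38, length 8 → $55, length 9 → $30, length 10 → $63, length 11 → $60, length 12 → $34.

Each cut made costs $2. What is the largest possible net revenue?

Let v[k] be the best obtainable value from length k. For each k, try every first piece i and keep the best of price[i] + v[k−i] minus the 2 cut fee when i<k.
v[1] = 4
v[2] = 10
v[3] = 18
v[4] = 20  (first piece 1, then v[3]=18)
v[5] = 26  (first piece 2, then v[3]=18)
v[6] = 34  (first piece 3, then v[3]=18)
v[7] = 38
v[8] = 55
v[9] = 57  (first piece 1, then v[8]=55)
v[10] = 63  (first piece 2, then v[8]=55)
v[11] = 71  (first piece 3, then v[8]=55)
v[12] = 73  (first piece 1, then v[11]=71)
One optimal plan: pieces 8 + 3 + 1 (2 cuts) → $77 − $4 = $73.

73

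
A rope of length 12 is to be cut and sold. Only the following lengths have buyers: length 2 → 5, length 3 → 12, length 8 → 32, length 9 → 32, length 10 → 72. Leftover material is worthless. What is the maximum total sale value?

77

Consider every possible first cut. r[k] is the best of p[i]+r[k−i] over all sellable i≤k.
r[1] = 0
r[2] = 5
r[3] = 12
r[4] = 12
r[5] = 17  (first piece 2, then r[3]=12)
r[6] = 24  (first piece 3, then r[3]=12)
r[7] = 24
r[8] = 32
r[9] = 36  (first piece 3, then r[6]=24)
r[10] = 72
r[11] = 72
r[12] = 77  (first piece 2, then r[10]=72)
One optimal cutting: 10 + 2 → 77.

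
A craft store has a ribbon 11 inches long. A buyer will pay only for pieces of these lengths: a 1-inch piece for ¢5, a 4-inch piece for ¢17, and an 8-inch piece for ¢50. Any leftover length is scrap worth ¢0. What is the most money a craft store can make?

65

Build r[k] bottom-up: r[k] = max over allowed piece i of (p[i] + r[k−i]).
r[1] = 5
r[2] = 10  (first piece 1, then r[1]=5)
r[3] = 15  (first piece 1, then r[2]=10)
r[4] = 20  (first piece 1, then r[3]=15)
r[5] = 25  (first piece 1, then r[4]=20)
r[6] = 30  (first piece 1, then r[5]=25)
r[7] = 35  (first piece 1, then r[6]=30)
r[8] = 50
r[9] = 55  (first piece 1, then r[8]=50)
r[10] = 60  (first piece 1, then r[9]=55)
r[11] = 65  (first piece 1, then r[10]=60)
One optimal cutting: 8 + 1 + 1 + 1 → ¢65.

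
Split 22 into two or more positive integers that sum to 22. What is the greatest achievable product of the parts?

2916

Let g[k] be the best product for length k (with at least one cut). For each first piece i, the rest contributes max(k−i, g[k−i]).
g[2] = 1·max(1,0) = 1·1 = 1
g[3] = 1·max(2,1) = 1·2 = 2
g[4] = 2·max(2,1) = 2·2 = 4
g[5] = 2·max(3,2) = 2·3 = 6
g[6] = 3·max(3,2) = 3·3 = 9
g[7] = 2·max(5,6) = 2·6 = 12
g[8] = 2·max(6,9) = 2·9 = 18
g[9] = 3·max(6,9) = 3·9 = 27
g[10] = 2·max(8,18) = 2·18 = 36
g[11] = 2·max(9,27) = 2·27 = 54
g[12] = 3·max(9,27) = 3·27 = 81
g[13] = 2·max(11,54) = 2·54 = 108
g[14] = 2·max(12,81) = 2·81 = 162
g[15] = 3·max(12,81) = 3·81 = 243
g[16] = 2·max(14,162) = 2·162 = 324
g[17] = 2·max(15,243) = 2·243 = 486
g[18] = 3·max(15,243) = 3·243 = 729
g[19] = 2·max(17,486) = 2·486 = 972
g[20] = 2·max(18,729) = 2·729 = 1458
g[21] = 3·max(18,729) = 3·729 = 2187
g[22] = 2·max(20,1458) = 2·1458 = 2916
One optimal split: 3 + 3 + 3 + 3 + 3 + 3 + 2 + 2; product 3·3·3·3·3·3·2·2 = 2916.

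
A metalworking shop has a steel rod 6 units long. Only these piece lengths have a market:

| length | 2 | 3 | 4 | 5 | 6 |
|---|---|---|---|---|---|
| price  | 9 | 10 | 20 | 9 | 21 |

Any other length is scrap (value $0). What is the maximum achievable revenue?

29

Let best[k] be the best obtainable value from length k. For each k, try every first piece i and keep the best of price[i] + best[k−i].
best[1] = 0
best[2] = 9
best[3] = 10
best[4] = 20
best[5] = 20
best[6] = 29  (first piece 2, then best[4]=20)
One optimal cutting: 4 + 2 → $29.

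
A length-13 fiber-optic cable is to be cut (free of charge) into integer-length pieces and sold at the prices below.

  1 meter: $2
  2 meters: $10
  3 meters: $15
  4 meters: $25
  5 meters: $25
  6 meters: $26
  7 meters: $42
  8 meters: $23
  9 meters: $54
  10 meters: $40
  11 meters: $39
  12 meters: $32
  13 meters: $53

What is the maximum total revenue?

Consider every possible first cut. r[k] is the best of p[i]+r[k−i] over all sellable i≤k.
r[1] = 2
r[2] = 10
r[3] = 15
r[4] = 25
r[5] = 27  (first piece 1, then r[4]=25)
r[6] = 35  (first piece 2, then r[4]=25)
r[7] = 42
r[8] = 50  (first piece 4, then r[4]=25)
r[9] = 54
r[10] = 60  (first piece 2, then r[8]=50)
r[11] = 67  (first piece 4, then r[7]=42)
r[12] = 75  (first piece 4, then r[8]=50)
r[13] = 79  (first piece 4, then r[9]=54)
One optimal cutting: 9 + 4 → $54 + $25 = $79.

79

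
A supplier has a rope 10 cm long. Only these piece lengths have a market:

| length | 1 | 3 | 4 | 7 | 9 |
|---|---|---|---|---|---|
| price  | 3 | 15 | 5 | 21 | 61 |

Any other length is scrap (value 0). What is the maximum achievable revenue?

Build f[k] bottom-up: f[k] = max over allowed piece i of (p[i] + f[k−i]).
f[1] = 3
f[2] = 6  (first piece 1, then f[1]=3)
f[3] = 15
f[4] = 18  (first piece 1, then f[3]=15)
f[5] = 21  (first piece 1, then f[4]=18)
f[6] = 30  (first piece 3, then f[3]=15)
f[7] = 33  (first piece 1, then f[6]=30)
f[8] = 36  (first piece 1, then f[7]=33)
f[9] = 61
f[10] = 64  (first piece 1, then f[9]=61)
One optimal cutting: 9 + 1 → 64.

64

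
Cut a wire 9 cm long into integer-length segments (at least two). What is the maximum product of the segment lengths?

27

Define g[k] = max over 1≤i<k of i · max(k−i, g[k−i]); the inner max lets the remainder stay uncut if that's better.
g[2] = 1·max(1,0) = 1·1 = 1
g[3] = max(1·2, 2·1) = 2
g[4] = max(1·3, 2·2, 3·1) = 4
g[5] = max(1·4, 2·3, 3·2, 4·1) = 6
g[6] = max(1·6, 2·4, 3·3, 4·2, 5·1) = 9
g[7] = max(1·9, 2·6, 3·4, 4·3, 5·2, 6·1) = 12
g[8] = max(1·12, 2·9, 3·6, …, 6·2, 7·1) = 18
g[9] = max(1·18, 2·12, 3·9, …, 7·2, 8·1) = 27
One optimal split: 3 + 3 + 3; product 3·3·3 = 27.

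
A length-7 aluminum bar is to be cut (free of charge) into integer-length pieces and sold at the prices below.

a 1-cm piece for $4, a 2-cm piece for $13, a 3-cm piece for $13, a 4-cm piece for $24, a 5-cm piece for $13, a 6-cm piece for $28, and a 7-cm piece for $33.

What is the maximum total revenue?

43

Consider every possible first cut. best[k] is the best of p[i]+best[k−i] over all sellable i≤k.
best[1] = 4
best[2] = 13
best[3] = 17  (first piece 1, then best[2]=13)
best[4] = 26  (first piece 2, then best[2]=13)
best[5] = 30  (first piece 1, then best[4]=26)
best[6] = 39  (first piece 2, then best[4]=26)
best[7] = 43  (first piece 1, then best[6]=39)
One optimal cutting: 2 + 2 + 2 + 1 → $13 + $13 + $13 + $4 = $43.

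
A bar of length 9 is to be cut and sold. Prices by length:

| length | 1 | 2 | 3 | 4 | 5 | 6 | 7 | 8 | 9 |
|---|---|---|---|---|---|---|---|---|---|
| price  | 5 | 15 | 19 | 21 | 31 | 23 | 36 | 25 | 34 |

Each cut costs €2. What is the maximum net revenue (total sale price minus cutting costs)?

58

Consider every possible first cut. v[k] is the best of p[i]+v[k−i] over all sellable i≤k, charging 2 whenever i<k.
v[1] = 5
v[2] = 15
v[3] = 19
v[4] = 28  (first piece 2, then v[2]=15)
v[5] = 32  (first piece 2, then v[3]=19)
v[6] = 41  (first piece 2, then v[4]=28)
v[7] = 45  (first piece 2, then v[5]=32)
v[8] = 54  (first piece 2, then v[6]=41)
v[9] = 58  (first piece 2, then v[7]=45)
One optimal plan: pieces 3 + 2 + 2 + 2 (3 cuts) → €64 − €6 = €58.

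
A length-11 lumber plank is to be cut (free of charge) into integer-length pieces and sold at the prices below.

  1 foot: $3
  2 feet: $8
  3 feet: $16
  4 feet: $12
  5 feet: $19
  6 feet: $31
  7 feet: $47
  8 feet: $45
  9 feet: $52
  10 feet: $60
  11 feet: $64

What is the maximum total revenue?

66

Build v[k] bottom-up: v[k] = max over allowed piece i of (p[i] + v[k−i]).
v[1] = 3
v[2] = max(3+3, 8+0) = 8
v[3] = max(3+8, 8+3, 16+0) = 16
v[4] = max(3+16, 8+8, 16+3, 12+0) = 19
v[5] = max(3+19, 8+16, 16+8, 12+3, 19+0) = 24
v[6] = max(3+24, 8+19, 16+16, 12+8, 19+3, 31+0) = 32
v[7] = max(3+32, 8+24, 16+19, …, 31+3, 47+0) = 47
v[8] = max(3+47, 8+32, 16+24, …, 47+3, 45+0) = 50
v[9] = max(3+50, 8+47, 16+32, …, 45+3, 52+0) = 55
v[10] = max(3+55, 8+50, 16+47, …, 52+3, 60+0) = 63
v[11] = max(3+63, 8+55, 16+50, …, 60+3, 64+0) = 66
One optimal cutting: 7 + 3 + 1 → $47 + $16 + $3 = $66.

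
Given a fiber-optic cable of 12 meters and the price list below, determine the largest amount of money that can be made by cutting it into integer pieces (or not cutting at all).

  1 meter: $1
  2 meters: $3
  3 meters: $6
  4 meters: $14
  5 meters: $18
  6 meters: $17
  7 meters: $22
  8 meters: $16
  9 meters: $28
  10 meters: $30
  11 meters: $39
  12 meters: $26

42

Consider every possible first cut. best[k] is the best of p[i]+best[k−i] over all sellable i≤k.
best[1] = 1
best[2] = 3
best[3] = 6
best[4] = 14
best[5] = 18
best[6] = 19  (first piece 1, then best[5]=18)
best[7] = 22
best[8] = 28  (first piece 4, then best[4]=14)
best[9] = 32  (first piece 4, then best[5]=18)
best[10] = 36  (first piece 5, then best[5]=18)
best[11] = 39
best[12] = 42  (first piece 4, then best[8]=28)
One optimal cutting: 4 + 4 + 4 → $14 + $14 + $14 = $42.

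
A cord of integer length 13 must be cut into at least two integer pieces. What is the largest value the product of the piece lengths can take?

Define P[k] = max over 1≤i<k of i · max(k−i, P[k−i]); the inner max lets the remainder stay uncut if that's better.
P[2] = 1×max(1,0) = 1×1 = 1
P[3] = 1×max(2,1) = 1×2 = 2
P[4] = 2×max(2,1) = 2×2 = 4
P[5] = 2×max(3,2) = 2×3 = 6
P[6] = 3×max(3,2) = 3×3 = 9
P[7] = 2×max(5,6) = 2×6 = 12
P[8] = 2×max(6,9) = 2×9 = 18
P[9] = 3×max(6,9) = 3×9 = 27
P[10] = 2×max(8,18) = 2×18 = 36
P[11] = 2×max(9,27) = 2×27 = 54
P[12] = 3×max(9,27) = 3×27 = 81
P[13] = 2×max(11,54) = 2×54 = 108
One optimal split: 3 + 3 + 3 + 2 + 2; product 3×3×3×2×2 = 108.

108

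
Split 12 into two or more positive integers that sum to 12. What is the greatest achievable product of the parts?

Define g[k] = max over 1≤i<k of i · max(k−i, g[k−i]); the inner max lets the remainder stay uncut if that's better.
Small cases: g[2]=1, g[3]=2, g[4]=4, g[5]=6, g[6]=9.
g[7] = 2·max(5,6) = 2·6 = 12
g[8] = 2·max(6,9) = 2·9 = 18
g[9] = 3·max(6,9) = 3·9 = 27
g[10] = 2·max(8,18) = 2·18 = 36
g[11] = 2·max(9,27) = 2·27 = 54
g[12] = 3·max(9,27) = 3·27 = 81
One optimal split: 3 + 3 + 3 + 3; product 3·3·3·3 = 81.

81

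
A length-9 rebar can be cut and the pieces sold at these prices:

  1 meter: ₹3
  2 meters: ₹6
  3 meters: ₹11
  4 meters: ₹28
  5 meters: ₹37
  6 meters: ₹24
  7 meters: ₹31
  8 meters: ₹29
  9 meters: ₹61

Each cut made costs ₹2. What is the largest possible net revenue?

Let v[k] be the best obtainable value from length k. For each k, try every first piece i and keep the best of price[i] + v[k−i] minus the 2 cut fee when i<k.
v[1] = 3
v[2] = max(3+3-2, 6+0) = 6
v[3] = max(3+6-2, 6+3-2, 11+0) = 11
v[4] = max(3+11-2, 6+6-2, 11+3-2, 28+0) = 28
v[5] = max(3+28-2, 6+11-2, 11+6-2, 28+3-2, 37+0) = 37
v[6] = max(3+37-2, 6+28-2, 11+11-2, 28+6-2, 37+3-2, 24+0) = 38
v[7] = max(3+38-2, 6+37-2, 11+28-2, …, 24+3-2, 31+0) = 41
v[8] = max(3+41-2, 6+38-2, 11+37-2, …, 31+3-2, 29+0) = 54
v[9] = max(3+54-2, 6+41-2, 11+38-2, …, 29+3-2, 61+0) = 63
One optimal plan: pieces 5 + 4 (1 cut) → ₹65 − ₹2 = ₹63.

63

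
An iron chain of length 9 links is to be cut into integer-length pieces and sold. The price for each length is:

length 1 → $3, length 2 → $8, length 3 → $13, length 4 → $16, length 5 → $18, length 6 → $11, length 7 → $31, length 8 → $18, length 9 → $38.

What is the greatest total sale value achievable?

Let best[k] be the best obtainable value from length k. For each k, try every first piece i and keep the best of price[i] + best[k−i].
best[1] = 3
best[2] = 8
best[3] = 13
best[4] = 16  (first piece 1, then best[3]=13)
best[5] = 21  (first piece 2, then best[3]=13)
best[6] = 26  (first piece 3, then best[3]=13)
best[7] = 31
best[8] = 34  (first piece 1, then best[7]=31)
best[9] = 39  (first piece 2, then best[7]=31)
One optimal cutting: 7 + 2 → $31 + $8 = $39.

39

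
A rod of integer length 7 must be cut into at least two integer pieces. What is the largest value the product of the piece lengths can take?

12

Fill prod[k] for k=2..7: at each k try every first piece i and multiply by the better of (k−i) uncut or prod[k−i].
prod[2] = 1*max(1,0) = 1*1 = 1
prod[3] = max(1*2, 2*1) = 2
prod[4] = max(1*3, 2*2, 3*1) = 4
prod[5] = max(1*4, 2*3, 3*2, 4*1) = 6
prod[6] = max(1*6, 2*4, 3*3, 4*2, 5*1) = 9
prod[7] = max(1*9, 2*6, 3*4, 4*3, 5*2, 6*1) = 12
One optimal split: 3 + 2 + 2; product 3*2*2 = 12.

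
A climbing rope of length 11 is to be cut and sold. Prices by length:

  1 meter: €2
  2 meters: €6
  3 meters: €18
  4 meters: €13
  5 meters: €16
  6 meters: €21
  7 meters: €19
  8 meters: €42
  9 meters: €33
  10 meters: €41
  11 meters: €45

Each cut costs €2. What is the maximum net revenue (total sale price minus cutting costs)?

Let r[k] be the best obtainable value from length k. For each k, try every first piece i and keep the best of price[i] + r[k−i] minus the 2 cut fee when i<k.
r[1] = 2
r[2] = max(2+2-2, 6+0) = 6
r[3] = max(2+6-2, 6+2-2, 18+0) = 18
r[4] = max(2+18-2, 6+6-2, 18+2-2, 13+0) = 18
r[5] = max(2+18-2, 6+18-2, 18+6-2, 13+2-2, 16+0) = 22
r[6] = max(2+22-2, 6+18-2, 18+18-2, 13+6-2, 16+2-2, 21+0) = 34
r[7] = max(2+34-2, 6+22-2, 18+18-2, …, 21+2-2, 19+0) = 34
r[8] = max(2+34-2, 6+34-2, 18+22-2, …, 19+2-2, 42+0) = 42
r[9] = max(2+42-2, 6+34-2, 18+34-2, …, 42+2-2, 33+0) = 50
r[10] = max(2+50-2, 6+42-2, 18+34-2, …, 33+2-2, 41+0) = 50
r[11] = max(2+50-2, 6+50-2, 18+42-2, …, 41+2-2, 45+0) = 58
One optimal plan: pieces 8 + 3 (1 cut) → €60 − €2 = €58.

58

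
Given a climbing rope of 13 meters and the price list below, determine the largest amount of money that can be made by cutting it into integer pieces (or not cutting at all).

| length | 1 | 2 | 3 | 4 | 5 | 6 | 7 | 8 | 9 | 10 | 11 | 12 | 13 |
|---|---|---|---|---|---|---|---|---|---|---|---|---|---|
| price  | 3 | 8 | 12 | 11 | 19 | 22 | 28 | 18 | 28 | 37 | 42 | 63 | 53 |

Let R[k] be the best obtainable value from length k. For each k, try every first piece i and keep the best of price[i] + R[k−i].
R[1] = 3
R[2] = 8
R[3] = 12
R[4] = 16  (first piece 2, then R[2]=8)
R[5] = 20  (first piece 2, then R[3]=12)
R[6] = 24  (first piece 2, then R[4]=16)
R[7] = 28  (first piece 2, then R[5]=20)
R[8] = 32  (first piece 2, then R[6]=24)
R[9] = 36  (first piece 2, then R[7]=28)
R[10] = 40  (first piece 2, then R[8]=32)
R[11] = 44  (first piece 2, then R[9]=36)
R[12] = 63
R[13] = 66  (first piece 1, then R[12]=63)
One optimal cutting: 12 + 1 → €63 + €3 = €66.

66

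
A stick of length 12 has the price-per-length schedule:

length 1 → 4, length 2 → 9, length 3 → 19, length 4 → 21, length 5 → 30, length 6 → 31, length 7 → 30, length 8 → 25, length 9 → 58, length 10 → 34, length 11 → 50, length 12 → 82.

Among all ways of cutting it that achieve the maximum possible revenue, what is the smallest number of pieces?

Build r[k] bottom-up: r[k] = max over allowed piece i of (p[i] + r[k−i]).
r[1] = 4
r[2] = 9
r[3] = 19
r[4] = 23  (first piece 1, then r[3]=19)
r[5] = 30
r[6] = 38  (first piece 3, then r[3]=19)
r[7] = 42  (first piece 1, then r[6]=38)
r[8] = 49  (first piece 3, then r[5]=30)
r[9] = 58
r[10] = 62  (first piece 1, then r[9]=58)
r[11] = 68  (first piece 3, then r[8]=49)
r[12] = 82
Maximum revenue is 82.
Now minimize piece count subject to staying optimal: for each k, pieces[k] = 1 + min over i with p[i]+r[k−i]=r[k] of pieces[k−i].
pieces[9] = 1
pieces[10] = 2
pieces[11] = 3
pieces[12] = 1

1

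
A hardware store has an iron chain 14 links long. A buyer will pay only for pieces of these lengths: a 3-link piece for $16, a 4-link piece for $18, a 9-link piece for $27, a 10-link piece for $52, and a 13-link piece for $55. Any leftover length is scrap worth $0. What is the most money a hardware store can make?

Consider every possible first cut. r[k] is the best of p[i]+r[k−i] over all sellable i≤k.
r[1] = 0
r[2] = 0
r[3] = 16
r[4] = 18
r[5] = 18
r[6] = 32  (first piece 3, then r[3]=16)
r[7] = 34  (first piece 3, then r[4]=18)
r[8] = 36  (first piece 4, then r[4]=18)
r[9] = 48  (first piece 3, then r[6]=32)
r[10] = 52
r[11] = 52
r[12] = 64  (first piece 3, then r[9]=48)
r[13] = 68  (first piece 3, then r[10]=52)
r[14] = 70  (first piece 4, then r[10]=52)
One optimal cutting: 10 + 4 → $70.

70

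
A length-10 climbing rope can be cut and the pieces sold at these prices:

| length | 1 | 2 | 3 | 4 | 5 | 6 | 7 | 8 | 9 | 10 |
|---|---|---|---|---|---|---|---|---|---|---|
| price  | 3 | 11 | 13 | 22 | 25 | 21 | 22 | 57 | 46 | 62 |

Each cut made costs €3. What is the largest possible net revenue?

Consider every possible first cut. net[k] is the best of p[i]+net[k−i] over all sellable i≤k, charging 3 whenever i<k.
net[1] = 3
net[2] = max(3+3-3, 11+0) = 11
net[3] = max(3+11-3, 11+3-3, 13+0) = 13
net[4] = max(3+13-3, 11+11-3, 13+3-3, 22+0) = 22
net[5] = max(3+22-3, 11+13-3, 13+11-3, 22+3-3, 25+0) = 25
net[6] = max(3+25-3, 11+22-3, 13+13-3, 22+11-3, 25+3-3, 21+0) = 30
net[7] = max(3+30-3, 11+25-3, 13+22-3, …, 21+3-3, 22+0) = 33
net[8] = max(3+33-3, 11+30-3, 13+25-3, …, 22+3-3, 57+0) = 57
net[9] = max(3+57-3, 11+33-3, 13+30-3, …, 57+3-3, 46+0) = 57
net[10] = max(3+57-3, 11+57-3, 13+33-3, …, 46+3-3, 62+0) = 65
One optimal plan: pieces 8 + 2 (1 cut) → €68 − €3 = €65.

65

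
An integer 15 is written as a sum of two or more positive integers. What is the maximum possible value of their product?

Fill m[k] for k=2..15: at each k try every first piece i and multiply by the better of (k−i) uncut or m[k−i].
m[2] = 1*max(1,0) = 1*1 = 1
m[3] = 1*max(2,1) = 1*2 = 2
m[4] = 2*max(2,1) = 2*2 = 4
m[5] = 2*max(3,2) = 2*3 = 6
m[6] = 3*max(3,2) = 3*3 = 9
m[7] = 2*max(5,6) = 2*6 = 12
m[8] = 2*max(6,9) = 2*9 = 18
m[9] = 3*max(6,9) = 3*9 = 27
m[10] = 2*max(8,18) = 2*18 = 36
m[11] = 2*max(9,27) = 2*27 = 54
m[12] = 3*max(9,27) = 3*27 = 81
m[13] = 2*max(11,54) = 2*54 = 108
m[14] = 2*max(12,81) = 2*81 = 162
m[15] = 3*max(12,81) = 3*81 = 243
One optimal split: 3 + 3 + 3 + 3 + 3; product 3*3*3*3*3 = 243.

243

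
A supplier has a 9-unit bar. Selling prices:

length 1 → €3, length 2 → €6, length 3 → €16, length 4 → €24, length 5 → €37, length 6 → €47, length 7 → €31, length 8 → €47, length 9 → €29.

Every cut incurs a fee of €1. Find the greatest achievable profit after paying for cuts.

Let v[k] be the best obtainable value from length k. For each k, try every first piece i and keep the best of price[i] + v[k−i] minus the 1 cut fee when i<k.
v[1] = 3
v[2] = max(3+3-1, 6+0) = 6
v[3] = max(3+6-1, 6+3-1, 16+0) = 16
v[4] = max(3+16-1, 6+6-1, 16+3-1, 24+0) = 24
v[5] = max(3+24-1, 6+16-1, 16+6-1, 24+3-1, 37+0) = 37
v[6] = max(3+37-1, 6+24-1, 16+16-1, 24+6-1, 37+3-1, 47+0) = 47
v[7] = max(3+47-1, 6+37-1, 16+24-1, …, 47+3-1, 31+0) = 49
v[8] = max(3+49-1, 6+47-1, 16+37-1, …, 31+3-1, 47+0) = 52
v[9] = max(3+52-1, 6+49-1, 16+47-1, …, 47+3-1, 29+0) = 62
One optimal plan: pieces 6 + 3 (1 cut) → €63 − €1 = €62.

62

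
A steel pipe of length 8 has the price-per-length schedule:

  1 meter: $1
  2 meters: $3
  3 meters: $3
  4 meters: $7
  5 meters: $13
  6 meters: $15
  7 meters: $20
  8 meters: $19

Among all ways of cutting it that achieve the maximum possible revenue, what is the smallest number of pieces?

Let r[k] be the best obtainable value from length k. For each k, try every first piece i and keep the best of price[i] + r[k−i].
r[1] = 1
r[2] = 3
r[3] = 4  (first piece 1, then r[2]=3)
r[4] = 7
r[5] = 13
r[6] = 15
r[7] = 20
r[8] = 21  (first piece 1, then r[7]=20)
Maximum revenue is $21.
Now minimize piece count subject to staying optimal: for each k, pieces[k] = 1 + min over i with p[i]+r[k−i]=r[k] of pieces[k−i].
pieces[5] = 1
pieces[6] = 1
pieces[7] = 1
pieces[8] = 2

2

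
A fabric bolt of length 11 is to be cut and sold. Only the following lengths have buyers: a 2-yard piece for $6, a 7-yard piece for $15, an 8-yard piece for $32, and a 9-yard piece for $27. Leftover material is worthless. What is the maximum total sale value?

Build best[k] bottom-up: best[k] = max over allowed piece i of (p[i] + best[k−i]).
best[1] = 0
best[2] = 6
best[3] = 6
best[4] = 12  (first piece 2, then best[2]=6)
best[5] = 12
best[6] = 18  (first piece 2, then best[4]=12)
best[7] = 18
best[8] = 32
best[9] = 32
best[10] = 38  (first piece 2, then best[8]=32)
best[11] = 38
One optimal cutting: pieces 8 + 2 with 1 yard of scrap → $38.

38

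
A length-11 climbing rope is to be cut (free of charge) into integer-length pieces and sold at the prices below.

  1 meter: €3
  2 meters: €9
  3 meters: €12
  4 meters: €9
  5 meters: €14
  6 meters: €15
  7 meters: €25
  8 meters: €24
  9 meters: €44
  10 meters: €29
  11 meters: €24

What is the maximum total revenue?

53

Let best[k] be the best obtainable value from length k. For each k, try every first piece i and keep the best of price[i] + best[k−i].
best[1] = 3
best[2] = 9
best[3] = 12  (first piece 1, then best[2]=9)
best[4] = 18  (first piece 2, then best[2]=9)
best[5] = 21  (first piece 1, then best[4]=18)
best[6] = 27  (first piece 2, then best[4]=18)
best[7] = 30  (first piece 1, then best[6]=27)
best[8] = 36  (first piece 2, then best[6]=27)
best[9] = 44
best[10] = 47  (first piece 1, then best[9]=44)
best[11] = 53  (first piece 2, then best[9]=44)
One optimal cutting: 9 + 2 → €44 + €9 = €53.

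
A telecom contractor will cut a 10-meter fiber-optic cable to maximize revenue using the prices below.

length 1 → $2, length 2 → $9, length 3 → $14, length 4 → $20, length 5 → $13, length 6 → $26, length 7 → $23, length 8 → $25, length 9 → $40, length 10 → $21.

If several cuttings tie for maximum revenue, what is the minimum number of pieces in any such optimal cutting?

Consider every possible first cut. r[k] is the best of p[i]+r[k−i] over all sellable i≤k.
r[1] = 2
r[2] = max(2+2, 9+0) = 9
r[3] = max(2+9, 9+2, 14+0) = 14
r[4] = max(2+14, 9+9, 14+2, 20+0) = 20
r[5] = max(2+20, 9+14, 14+9, 20+2, 13+0) = 23
r[6] = max(2+23, 9+20, 14+14, 20+9, 13+2, 26+0) = 29
r[7] = max(2+29, 9+23, 14+20, …, 26+2, 23+0) = 34
r[8] = max(2+34, 9+29, 14+23, …, 23+2, 25+0) = 40
r[9] = max(2+40, 9+34, 14+29, …, 25+2, 40+0) = 43
r[10] = max(2+43, 9+40, 14+34, …, 40+2, 21+0) = 49
Maximum revenue is $49.
Now minimize piece count subject to staying optimal: for each k, pieces[k] = 1 + min over i with p[i]+r[k−i]=r[k] of pieces[k−i].
pieces[7] = 2
pieces[8] = 2
pieces[9] = 3
pieces[10] = 3

3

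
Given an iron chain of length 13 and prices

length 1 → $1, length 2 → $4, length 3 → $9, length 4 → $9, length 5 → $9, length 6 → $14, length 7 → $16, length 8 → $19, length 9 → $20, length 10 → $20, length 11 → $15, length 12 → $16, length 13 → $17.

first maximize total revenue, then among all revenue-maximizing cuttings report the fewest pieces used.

Consider every possible first cut. r[k] is the best of p[i]+r[k−i] over all sellable i≤k.
r[1] = 1
r[2] = 4
r[3] = 9
r[4] = 10  (first piece 1, then r[3]=9)
r[5] = 13  (first piece 2, then r[3]=9)
r[6] = 18  (first piece 3, then r[3]=9)
r[7] = 19  (first piece 1, then r[6]=18)
r[8] = 22  (first piece 2, then r[6]=18)
r[9] = 27  (first piece 3, then r[6]=18)
r[10] = 28  (first piece 1, then r[9]=27)
r[11] = 31  (first piece 2, then r[9]=27)
r[12] = 36  (first piece 3, then r[9]=27)
r[13] = 37  (first piece 1, then r[12]=36)
Maximum revenue is $37.
Now minimize piece count subject to staying optimal: for each k, pieces[k] = 1 + min over i with p[i]+r[k−i]=r[k] of pieces[k−i].
pieces[10] = 4
pieces[11] = 4
pieces[12] = 4
pieces[13] = 5

5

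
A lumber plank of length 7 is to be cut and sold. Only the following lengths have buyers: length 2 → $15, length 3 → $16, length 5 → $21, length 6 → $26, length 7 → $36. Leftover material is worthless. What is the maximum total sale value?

46

Build best[k] bottom-up: best[k] = max over allowed piece i of (p[i] + best[k−i]).
best[1] = 0
best[2] = 15
best[3] = max(15+0, 16+0) = 16
best[4] = max(15+15, 16+0) = 30
best[5] = max(15+16, 16+15, 21+0) = 31
best[6] = max(15+30, 16+16, 21+0, 26+0) = 45
best[7] = max(15+31, 16+30, 21+15, 26+0, 36+0) = 46
One optimal cutting: 3 + 2 + 2 → $46.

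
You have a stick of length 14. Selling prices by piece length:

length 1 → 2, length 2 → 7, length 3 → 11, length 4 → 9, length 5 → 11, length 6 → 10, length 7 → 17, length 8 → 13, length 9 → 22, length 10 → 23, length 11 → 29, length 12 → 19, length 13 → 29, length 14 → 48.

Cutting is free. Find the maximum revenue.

Let r[k] be the best obtainable value from length k. For each k, try every first piece i and keep the best of price[i] + r[k−i].
r[1] = 2
r[2] = 7
r[3] = 11
r[4] = 14  (first piece 2, then r[2]=7)
r[5] = 18  (first piece 2, then r[3]=11)
r[6] = 22  (first piece 3, then r[3]=11)
r[7] = 25  (first piece 2, then r[5]=18)
r[8] = 29  (first piece 2, then r[6]=22)
r[9] = 33  (first piece 3, then r[6]=22)
r[10] = 36  (first piece 2, then r[8]=29)
r[11] = 40  (first piece 2, then r[9]=33)
r[12] = 44  (first piece 3, then r[9]=33)
r[13] = 47  (first piece 2, then r[11]=40)
r[14] = 51  (first piece 2, then r[12]=44)
One optimal cutting: 3 + 3 + 3 + 3 + 2 → 11 + 11 + 11 + 11 + 7 = 51.

51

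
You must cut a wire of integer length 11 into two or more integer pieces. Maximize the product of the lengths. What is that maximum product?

Define P[k] = max over 1≤i<k of i · max(k−i, P[k−i]); the inner max lets the remainder stay uncut if that's better.
P[2] = 1×max(1,0) = 1×1 = 1
P[3] = 1×max(2,1) = 1×2 = 2
P[4] = 2×max(2,1) = 2×2 = 4
P[5] = 2×max(3,2) = 2×3 = 6
P[6] = 3×max(3,2) = 3×3 = 9
P[7] = 2×max(5,6) = 2×6 = 12
P[8] = 2×max(6,9) = 2×9 = 18
P[9] = 3×max(6,9) = 3×9 = 27
P[10] = 2×max(8,18) = 2×18 = 36
P[11] = 2×max(9,27) = 2×27 = 54
One optimal split: 3 + 3 + 3 + 2; product 3×3×3×2 = 54.

54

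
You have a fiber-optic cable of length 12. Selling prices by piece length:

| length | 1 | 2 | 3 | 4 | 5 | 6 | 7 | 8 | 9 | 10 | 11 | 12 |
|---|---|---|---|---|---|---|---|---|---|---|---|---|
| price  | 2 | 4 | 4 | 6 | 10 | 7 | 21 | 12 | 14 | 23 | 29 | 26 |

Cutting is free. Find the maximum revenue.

Let R[k] be the best obtainable value from length k. For each k, try every first piece i and keep the best of price[i] + R[k−i].
R[1] = 2
R[2] = max(2+2, 4+0) = 4
R[3] = max(2+4, 4+2, 4+0) = 6
R[4] = max(2+6, 4+4, 4+2, 6+0) = 8
R[5] = max(2+8, 4+6, 4+4, 6+2, 10+0) = 10
R[6] = max(2+10, 4+8, 4+6, 6+4, 10+2, 7+0) = 12
R[7] = max(2+12, 4+10, 4+8, …, 7+2, 21+0) = 21
R[8] = max(2+21, 4+12, 4+10, …, 21+2, 12+0) = 23
R[9] = max(2+23, 4+21, 4+12, …, 12+2, 14+0) = 25
R[10] = max(2+25, 4+23, 4+21, …, 14+2, 23+0) = 27
R[11] = max(2+27, 4+25, 4+23, …, 23+2, 29+0) = 29
R[12] = max(2+29, 4+27, 4+25, …, 29+2, 26+0) = 31
One optimal cutting: 7 + 1 + 1 + 1 + 1 + 1 → $21 + $2 + $2 + $2 + $2 + $2 = $31.

31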